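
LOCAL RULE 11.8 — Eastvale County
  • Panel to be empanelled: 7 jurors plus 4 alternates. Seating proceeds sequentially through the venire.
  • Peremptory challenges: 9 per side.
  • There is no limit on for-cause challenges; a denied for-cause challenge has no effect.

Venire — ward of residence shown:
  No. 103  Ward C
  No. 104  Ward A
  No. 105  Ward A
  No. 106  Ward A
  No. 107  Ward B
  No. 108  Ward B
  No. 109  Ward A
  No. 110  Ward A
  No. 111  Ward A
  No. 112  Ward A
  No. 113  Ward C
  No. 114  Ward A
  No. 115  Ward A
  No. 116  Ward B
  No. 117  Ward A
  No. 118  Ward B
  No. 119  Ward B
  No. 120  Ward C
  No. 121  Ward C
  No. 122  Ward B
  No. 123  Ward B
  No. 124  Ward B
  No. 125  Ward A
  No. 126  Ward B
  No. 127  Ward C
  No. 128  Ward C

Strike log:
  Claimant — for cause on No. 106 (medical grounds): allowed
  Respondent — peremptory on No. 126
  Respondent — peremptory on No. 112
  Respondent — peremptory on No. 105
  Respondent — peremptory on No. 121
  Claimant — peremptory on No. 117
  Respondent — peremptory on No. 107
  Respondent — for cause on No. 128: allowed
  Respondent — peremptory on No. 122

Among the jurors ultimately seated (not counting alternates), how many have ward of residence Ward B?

1

Removed: #105, #106, #107, #112, #117, #121, #122, #126, #128.
Seated jurors 1–7: #103, #104, #108, #109, #110, #111, #113 (alternates #114, #115, #116, #118 not counted).
Of those, in Ward B: #108 → 1.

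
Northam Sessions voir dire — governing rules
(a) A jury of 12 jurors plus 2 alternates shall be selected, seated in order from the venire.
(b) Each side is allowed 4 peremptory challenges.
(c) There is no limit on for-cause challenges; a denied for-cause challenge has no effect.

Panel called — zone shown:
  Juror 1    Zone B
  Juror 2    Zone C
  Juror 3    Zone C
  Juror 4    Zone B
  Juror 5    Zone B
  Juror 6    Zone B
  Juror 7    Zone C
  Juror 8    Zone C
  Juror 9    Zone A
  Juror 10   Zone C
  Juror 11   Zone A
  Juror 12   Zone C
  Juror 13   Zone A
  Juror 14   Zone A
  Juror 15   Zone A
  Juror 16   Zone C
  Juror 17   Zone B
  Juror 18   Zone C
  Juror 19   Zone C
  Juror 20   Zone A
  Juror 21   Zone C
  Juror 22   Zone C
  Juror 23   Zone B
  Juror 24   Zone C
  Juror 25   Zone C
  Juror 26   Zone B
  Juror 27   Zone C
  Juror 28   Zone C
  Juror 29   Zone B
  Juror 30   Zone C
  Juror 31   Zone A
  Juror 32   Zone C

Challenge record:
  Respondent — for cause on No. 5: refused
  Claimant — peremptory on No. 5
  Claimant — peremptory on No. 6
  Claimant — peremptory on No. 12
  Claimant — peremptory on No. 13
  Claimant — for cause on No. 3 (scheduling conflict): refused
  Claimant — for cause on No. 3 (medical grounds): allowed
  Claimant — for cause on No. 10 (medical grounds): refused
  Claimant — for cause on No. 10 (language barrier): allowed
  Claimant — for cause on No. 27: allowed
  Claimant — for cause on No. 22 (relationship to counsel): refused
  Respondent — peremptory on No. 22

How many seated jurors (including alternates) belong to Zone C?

6

Removed: #3, #5, #6, #10, #12, #13, #22, #27.
Seated (14 incl. alternates): #1, #2, #4, #7, #8, #9, #11, #14, #15, #16, #17, #18, #19, #20.
Of those, in Zone C: #2, #7, #8, #16, #18, #19 → 6.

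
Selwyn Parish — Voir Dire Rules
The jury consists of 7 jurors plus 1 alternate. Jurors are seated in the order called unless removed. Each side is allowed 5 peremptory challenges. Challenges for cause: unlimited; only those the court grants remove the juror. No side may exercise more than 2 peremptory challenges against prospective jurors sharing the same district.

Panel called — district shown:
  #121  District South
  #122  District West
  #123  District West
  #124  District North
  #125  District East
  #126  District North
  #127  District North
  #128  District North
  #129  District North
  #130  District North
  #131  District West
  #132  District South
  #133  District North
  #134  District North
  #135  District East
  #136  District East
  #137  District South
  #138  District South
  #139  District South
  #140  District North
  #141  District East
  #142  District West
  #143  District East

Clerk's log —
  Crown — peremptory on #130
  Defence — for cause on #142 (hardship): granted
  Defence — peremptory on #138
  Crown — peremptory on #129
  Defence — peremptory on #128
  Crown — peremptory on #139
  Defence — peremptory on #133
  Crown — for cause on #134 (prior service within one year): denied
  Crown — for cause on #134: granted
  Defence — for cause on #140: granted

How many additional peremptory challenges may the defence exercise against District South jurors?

1

Defence peremptories so far: #138, #128, #133 — 3 of 5 used, 2 left overall.
Against District South: #138 — 1 used; per-district cap 2 leaves 1.
Binding limit: min(2, 1) = 1.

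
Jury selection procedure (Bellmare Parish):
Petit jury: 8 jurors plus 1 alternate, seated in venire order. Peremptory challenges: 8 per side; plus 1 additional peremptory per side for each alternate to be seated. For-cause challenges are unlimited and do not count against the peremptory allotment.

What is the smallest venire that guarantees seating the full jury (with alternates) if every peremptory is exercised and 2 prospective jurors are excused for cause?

Seats to fill: 8 + 1 alternates = 9.
Peremptories: 8 + 1×1 = 9 per side × 2 sides = 18.
For-cause removals: 2.
Minimum venire: 9 + 18 + 2 = 29.

29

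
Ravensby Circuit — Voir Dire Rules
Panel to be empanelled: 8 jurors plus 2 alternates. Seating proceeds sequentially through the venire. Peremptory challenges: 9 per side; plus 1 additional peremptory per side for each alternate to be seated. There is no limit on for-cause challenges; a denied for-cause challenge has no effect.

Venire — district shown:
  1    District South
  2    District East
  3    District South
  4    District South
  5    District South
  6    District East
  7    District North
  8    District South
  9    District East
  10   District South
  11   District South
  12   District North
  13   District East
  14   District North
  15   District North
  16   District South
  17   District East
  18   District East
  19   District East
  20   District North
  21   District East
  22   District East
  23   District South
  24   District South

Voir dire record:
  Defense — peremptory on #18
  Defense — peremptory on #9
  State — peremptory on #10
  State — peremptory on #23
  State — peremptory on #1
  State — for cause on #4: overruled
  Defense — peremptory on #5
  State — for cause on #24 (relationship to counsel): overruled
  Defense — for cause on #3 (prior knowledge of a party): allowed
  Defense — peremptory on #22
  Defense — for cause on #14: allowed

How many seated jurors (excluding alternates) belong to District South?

3

Removed: #1, #3, #5, #9, #10, #14, #18, #22, #23.
Seated jurors 1–8: #2, #4, #6, #7, #8, #11, #12, #13 (alternates #15, #16 not counted).
Of those, in District South: #4, #8, #11 → 3.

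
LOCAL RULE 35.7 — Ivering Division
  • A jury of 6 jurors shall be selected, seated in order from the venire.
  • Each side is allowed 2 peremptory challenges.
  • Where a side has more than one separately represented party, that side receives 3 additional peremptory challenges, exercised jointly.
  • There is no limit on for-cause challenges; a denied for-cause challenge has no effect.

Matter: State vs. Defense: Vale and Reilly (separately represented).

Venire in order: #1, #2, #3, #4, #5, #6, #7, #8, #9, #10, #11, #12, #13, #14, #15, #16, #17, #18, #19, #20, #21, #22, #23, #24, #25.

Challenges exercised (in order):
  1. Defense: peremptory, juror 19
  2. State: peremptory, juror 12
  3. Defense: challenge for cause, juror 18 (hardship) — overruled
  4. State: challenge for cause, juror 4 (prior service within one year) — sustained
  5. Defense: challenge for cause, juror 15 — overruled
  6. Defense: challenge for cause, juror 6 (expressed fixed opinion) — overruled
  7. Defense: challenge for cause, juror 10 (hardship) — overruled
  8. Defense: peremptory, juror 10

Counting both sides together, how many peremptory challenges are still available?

State allotment: 2. Defense allotment: 2 base + 3 multi-party = 5.
State peremptories used: #12 — 1 (the for-cause on #4 doesn't count).
Defense peremptories used: #19, #10 — 2 (for-cause on #18, #15, #6, #10 don't count).
Remaining: (2 − 1) + (5 − 2) = 4.

4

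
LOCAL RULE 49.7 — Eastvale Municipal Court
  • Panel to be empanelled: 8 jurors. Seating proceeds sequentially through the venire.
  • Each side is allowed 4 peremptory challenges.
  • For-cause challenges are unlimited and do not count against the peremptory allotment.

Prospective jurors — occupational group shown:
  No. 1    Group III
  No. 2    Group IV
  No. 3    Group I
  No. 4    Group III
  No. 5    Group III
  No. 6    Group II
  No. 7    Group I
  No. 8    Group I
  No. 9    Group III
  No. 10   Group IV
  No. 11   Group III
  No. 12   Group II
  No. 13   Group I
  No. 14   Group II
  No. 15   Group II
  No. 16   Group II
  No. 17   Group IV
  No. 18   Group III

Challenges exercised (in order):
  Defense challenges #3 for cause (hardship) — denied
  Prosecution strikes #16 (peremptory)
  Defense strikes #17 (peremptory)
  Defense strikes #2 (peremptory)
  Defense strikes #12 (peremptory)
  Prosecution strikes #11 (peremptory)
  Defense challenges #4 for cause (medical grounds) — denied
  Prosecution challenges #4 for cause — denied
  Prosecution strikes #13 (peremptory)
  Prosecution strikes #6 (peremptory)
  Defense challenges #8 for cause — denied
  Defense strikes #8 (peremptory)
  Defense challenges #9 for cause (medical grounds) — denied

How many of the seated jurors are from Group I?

2

Removed: #2, #6, #8, #11, #12, #13, #16, #17.
Seated jurors 1–8: #1, #3, #4, #5, #7, #9, #10, #14.
Of those, in Group I: #3, #7 → 2.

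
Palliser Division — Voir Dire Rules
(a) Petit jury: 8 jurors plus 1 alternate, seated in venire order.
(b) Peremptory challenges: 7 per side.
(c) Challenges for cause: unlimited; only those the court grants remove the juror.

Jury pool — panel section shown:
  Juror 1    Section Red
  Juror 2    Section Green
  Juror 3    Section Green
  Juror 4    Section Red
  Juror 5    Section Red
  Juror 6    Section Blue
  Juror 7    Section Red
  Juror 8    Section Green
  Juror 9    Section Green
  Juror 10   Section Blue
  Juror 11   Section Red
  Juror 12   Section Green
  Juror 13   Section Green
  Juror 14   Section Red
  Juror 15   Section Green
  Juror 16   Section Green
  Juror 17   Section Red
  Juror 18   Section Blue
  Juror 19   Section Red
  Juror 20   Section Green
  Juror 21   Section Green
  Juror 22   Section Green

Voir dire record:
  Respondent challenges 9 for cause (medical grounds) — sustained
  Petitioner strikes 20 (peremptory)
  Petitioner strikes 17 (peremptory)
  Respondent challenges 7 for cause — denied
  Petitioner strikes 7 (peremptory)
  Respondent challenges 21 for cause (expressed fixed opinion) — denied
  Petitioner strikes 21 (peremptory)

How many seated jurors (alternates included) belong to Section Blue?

Removed: #7, #9, #17, #20, #21.
Seated (9 incl. alternates): #1, #2, #3, #4, #5, #6, #8, #10, #11.
Of those, in Section Blue: #6, #10 → 2.

2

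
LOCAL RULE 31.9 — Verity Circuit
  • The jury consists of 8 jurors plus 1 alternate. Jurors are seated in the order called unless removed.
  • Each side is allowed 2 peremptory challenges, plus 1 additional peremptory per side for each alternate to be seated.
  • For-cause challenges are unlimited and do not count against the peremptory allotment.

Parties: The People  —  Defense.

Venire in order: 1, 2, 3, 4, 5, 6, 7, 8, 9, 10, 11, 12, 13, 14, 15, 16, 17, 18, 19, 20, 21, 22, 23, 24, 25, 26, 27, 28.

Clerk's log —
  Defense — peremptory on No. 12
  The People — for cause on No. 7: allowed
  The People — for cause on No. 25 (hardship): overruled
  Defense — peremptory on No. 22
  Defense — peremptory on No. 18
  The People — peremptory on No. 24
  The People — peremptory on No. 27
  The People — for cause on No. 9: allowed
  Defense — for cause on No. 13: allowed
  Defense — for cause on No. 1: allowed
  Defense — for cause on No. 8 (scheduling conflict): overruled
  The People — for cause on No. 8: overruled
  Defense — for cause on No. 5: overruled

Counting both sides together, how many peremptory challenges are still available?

The People allotment: 2 base + 1 × 1 alternate = 3. Defense allotment: 2 base + 1 × 1 alternate = 3.
The People peremptories used: #24, #27 — 2 (for-cause on #7, #25, #9, #8 don't count).
Defense peremptories used: #12, #22, #18 — 3 (for-cause on #13, #1, #8, #5 don't count).
Remaining: (3 − 2) + (3 − 3) = 1.

1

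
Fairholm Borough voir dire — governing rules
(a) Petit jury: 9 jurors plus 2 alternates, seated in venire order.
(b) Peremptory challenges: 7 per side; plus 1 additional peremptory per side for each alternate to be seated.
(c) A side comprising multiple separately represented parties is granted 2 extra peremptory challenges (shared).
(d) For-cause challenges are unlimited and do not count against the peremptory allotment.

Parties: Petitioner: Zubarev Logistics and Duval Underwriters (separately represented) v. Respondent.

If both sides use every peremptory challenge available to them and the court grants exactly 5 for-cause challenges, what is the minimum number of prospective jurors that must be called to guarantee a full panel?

36

Seats to fill: 9 + 2 alternates = 11.
Peremptories — Petitioner: 7 + 1×2 + 2 = 11; Respondent: 7 + 1×2 = 9; total 20.
For-cause removals: 5.
Minimum venire: 11 + 20 + 5 = 36.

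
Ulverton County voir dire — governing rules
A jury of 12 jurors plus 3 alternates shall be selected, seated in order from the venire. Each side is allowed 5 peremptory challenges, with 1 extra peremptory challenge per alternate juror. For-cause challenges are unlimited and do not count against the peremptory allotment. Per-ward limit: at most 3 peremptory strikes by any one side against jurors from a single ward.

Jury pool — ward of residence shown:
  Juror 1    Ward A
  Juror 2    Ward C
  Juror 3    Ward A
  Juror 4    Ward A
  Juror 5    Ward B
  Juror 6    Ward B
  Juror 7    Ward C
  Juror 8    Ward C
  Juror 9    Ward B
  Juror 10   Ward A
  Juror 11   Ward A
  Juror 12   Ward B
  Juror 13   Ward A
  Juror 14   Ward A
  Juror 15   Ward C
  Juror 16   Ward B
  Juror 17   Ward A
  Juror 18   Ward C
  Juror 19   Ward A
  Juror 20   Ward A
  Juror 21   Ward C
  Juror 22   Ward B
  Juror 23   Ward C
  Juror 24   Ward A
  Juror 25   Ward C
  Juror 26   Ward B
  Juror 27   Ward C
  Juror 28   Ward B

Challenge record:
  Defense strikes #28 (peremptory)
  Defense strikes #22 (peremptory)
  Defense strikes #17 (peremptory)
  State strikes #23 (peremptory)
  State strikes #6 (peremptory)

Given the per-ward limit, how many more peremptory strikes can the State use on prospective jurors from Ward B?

2

State peremptories so far: #23, #6 — 2 of 8 used, 6 left overall.
Against Ward B: #6 — 1 used; per-ward cap 3 leaves 2.
Binding limit: min(6, 2) = 2.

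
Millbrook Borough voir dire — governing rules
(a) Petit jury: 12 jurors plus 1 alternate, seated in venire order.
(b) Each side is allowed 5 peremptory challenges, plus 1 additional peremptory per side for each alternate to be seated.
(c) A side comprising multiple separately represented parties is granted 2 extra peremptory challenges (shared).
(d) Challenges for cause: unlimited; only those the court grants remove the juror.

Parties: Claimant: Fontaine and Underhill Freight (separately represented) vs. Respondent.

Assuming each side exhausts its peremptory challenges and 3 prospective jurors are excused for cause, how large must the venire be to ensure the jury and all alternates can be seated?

Seats to fill: 12 + 1 alternates = 13.
Peremptories — Claimant: 5 + 1×1 + 2 = 8; Respondent: 5 + 1×1 = 6; total 14.
For-cause removals: 3.
Minimum venire: 13 + 14 + 3 = 30.

30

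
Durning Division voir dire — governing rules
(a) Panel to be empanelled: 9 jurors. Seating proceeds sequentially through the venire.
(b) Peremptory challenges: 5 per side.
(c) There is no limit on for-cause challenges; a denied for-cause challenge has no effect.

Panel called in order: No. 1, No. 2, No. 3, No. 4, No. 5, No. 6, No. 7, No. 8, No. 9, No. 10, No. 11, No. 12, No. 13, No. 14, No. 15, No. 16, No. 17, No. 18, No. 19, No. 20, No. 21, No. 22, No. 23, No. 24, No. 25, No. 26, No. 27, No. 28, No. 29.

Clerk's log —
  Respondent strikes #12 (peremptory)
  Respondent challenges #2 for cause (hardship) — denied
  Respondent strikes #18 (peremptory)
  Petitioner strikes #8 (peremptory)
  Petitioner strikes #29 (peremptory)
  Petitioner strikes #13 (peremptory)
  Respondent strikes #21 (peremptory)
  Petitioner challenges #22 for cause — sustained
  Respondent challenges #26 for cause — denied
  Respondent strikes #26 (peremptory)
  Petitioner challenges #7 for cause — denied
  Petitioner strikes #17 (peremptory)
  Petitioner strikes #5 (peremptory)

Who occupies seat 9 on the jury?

11

Removed: #5, #8, #12, #13, #17, #18, #21, #22, #26, #29. (#2, #7 stay — for-cause denied.)
Seating in order: seats 1–9 → #1, #2, #3, #4, #6, #7, #9, #10, #11.
So seat 9 is #11.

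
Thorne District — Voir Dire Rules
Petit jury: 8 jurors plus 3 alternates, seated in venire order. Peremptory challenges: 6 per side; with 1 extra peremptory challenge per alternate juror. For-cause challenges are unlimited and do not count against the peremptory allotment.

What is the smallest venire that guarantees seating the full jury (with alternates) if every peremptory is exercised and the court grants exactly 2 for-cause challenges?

Seats to fill: 8 + 3 alternates = 11.
Peremptories: 6 + 1×3 = 9 per side × 2 sides = 18.
For-cause removals: 2.
Minimum venire: 11 + 18 + 2 = 31.

31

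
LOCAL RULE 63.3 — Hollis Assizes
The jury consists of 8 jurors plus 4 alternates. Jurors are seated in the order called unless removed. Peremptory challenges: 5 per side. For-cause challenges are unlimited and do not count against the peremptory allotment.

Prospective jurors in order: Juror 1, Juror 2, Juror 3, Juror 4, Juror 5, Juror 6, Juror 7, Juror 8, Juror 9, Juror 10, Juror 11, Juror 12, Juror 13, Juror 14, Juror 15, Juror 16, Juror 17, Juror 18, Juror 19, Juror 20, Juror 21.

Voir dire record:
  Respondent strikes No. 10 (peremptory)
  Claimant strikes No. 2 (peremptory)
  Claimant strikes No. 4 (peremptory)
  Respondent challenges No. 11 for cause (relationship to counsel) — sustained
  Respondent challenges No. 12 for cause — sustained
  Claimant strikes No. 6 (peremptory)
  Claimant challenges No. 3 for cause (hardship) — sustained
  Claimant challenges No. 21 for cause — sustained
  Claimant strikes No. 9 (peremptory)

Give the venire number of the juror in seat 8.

Removed: #2, #3, #4, #6, #9, #10, #11, #12, #21.
Filling seats in venire order through position 8: #1, #5, #7, #8, #13, #14, #15, #16.
So seat 8 is #16.

16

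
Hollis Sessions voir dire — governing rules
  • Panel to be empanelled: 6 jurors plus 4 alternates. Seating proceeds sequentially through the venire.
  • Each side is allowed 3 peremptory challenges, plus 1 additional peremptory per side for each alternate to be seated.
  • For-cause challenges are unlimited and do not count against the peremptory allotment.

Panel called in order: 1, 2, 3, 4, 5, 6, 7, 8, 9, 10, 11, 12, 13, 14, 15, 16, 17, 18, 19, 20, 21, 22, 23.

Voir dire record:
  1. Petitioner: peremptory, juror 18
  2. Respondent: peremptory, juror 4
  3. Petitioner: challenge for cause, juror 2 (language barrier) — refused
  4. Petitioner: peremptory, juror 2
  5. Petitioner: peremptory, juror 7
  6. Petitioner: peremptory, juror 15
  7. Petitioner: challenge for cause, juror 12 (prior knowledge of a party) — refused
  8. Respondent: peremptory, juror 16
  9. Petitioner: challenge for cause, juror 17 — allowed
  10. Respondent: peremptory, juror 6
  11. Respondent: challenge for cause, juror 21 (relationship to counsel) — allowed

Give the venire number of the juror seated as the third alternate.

13

Removed: #2, #4, #6, #7, #15, #16, #17, #18, #21. (#12 stays — for-cause denied.)
Seating in order: seats 1–6 → #1, #3, #5, #8, #9, #10; alternates → #11, #12, #13, #14.
So alternate 3 is #13.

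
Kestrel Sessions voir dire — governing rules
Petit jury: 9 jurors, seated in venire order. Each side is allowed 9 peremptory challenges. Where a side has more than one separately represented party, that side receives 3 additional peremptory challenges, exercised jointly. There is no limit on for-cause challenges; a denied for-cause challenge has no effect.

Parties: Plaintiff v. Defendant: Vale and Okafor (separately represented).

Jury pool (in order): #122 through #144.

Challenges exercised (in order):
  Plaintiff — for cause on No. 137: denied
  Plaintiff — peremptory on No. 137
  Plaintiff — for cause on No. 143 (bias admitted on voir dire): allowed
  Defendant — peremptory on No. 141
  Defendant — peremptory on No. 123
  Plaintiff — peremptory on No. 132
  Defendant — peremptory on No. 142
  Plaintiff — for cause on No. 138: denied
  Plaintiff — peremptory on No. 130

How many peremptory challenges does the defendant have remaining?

Defendant allotment: 9 base + 3 multi-party = 12.
Defendant peremptories used: #141, #123, #142 — 3.
Remaining: 12 − 3 = 9.

9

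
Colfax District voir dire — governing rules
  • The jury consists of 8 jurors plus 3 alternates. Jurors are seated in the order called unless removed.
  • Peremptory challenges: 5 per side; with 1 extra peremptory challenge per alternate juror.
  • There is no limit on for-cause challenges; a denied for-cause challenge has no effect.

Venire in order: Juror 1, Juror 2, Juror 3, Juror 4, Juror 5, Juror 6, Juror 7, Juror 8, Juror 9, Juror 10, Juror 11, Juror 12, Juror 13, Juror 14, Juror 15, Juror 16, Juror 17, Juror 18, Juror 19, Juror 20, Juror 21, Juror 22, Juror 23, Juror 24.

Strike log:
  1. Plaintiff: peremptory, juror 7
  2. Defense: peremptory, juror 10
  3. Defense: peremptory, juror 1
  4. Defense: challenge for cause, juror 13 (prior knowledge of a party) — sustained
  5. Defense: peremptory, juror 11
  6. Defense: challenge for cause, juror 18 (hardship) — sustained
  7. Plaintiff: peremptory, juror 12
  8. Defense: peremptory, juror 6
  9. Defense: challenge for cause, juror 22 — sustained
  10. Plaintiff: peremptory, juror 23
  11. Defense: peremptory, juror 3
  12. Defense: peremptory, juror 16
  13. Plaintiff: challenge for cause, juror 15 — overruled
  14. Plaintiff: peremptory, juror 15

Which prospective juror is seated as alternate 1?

20

Removed: #1, #3, #6, #7, #10, #11, #12, #13, #15, #16, #18, #22, #23.
Seating in order: seats 1–8 → #2, #4, #5, #8, #9, #14, #17, #19; alternates → #20, #21, #24.
So alternate 1 is #20.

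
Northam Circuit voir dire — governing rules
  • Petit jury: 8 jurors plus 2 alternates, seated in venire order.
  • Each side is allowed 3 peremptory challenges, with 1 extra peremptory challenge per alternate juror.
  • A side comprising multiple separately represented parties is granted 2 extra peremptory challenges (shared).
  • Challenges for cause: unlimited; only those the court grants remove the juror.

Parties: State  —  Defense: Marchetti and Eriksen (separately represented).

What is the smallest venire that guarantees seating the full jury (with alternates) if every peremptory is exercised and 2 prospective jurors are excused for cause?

Seats to fill: 8 + 2 alternates = 10.
Peremptories — State: 3 + 1×2 = 5; Defense: 3 + 1×2 + 2 = 7; total 12.
For-cause removals: 2.
Minimum venire: 10 + 12 + 2 = 24.

24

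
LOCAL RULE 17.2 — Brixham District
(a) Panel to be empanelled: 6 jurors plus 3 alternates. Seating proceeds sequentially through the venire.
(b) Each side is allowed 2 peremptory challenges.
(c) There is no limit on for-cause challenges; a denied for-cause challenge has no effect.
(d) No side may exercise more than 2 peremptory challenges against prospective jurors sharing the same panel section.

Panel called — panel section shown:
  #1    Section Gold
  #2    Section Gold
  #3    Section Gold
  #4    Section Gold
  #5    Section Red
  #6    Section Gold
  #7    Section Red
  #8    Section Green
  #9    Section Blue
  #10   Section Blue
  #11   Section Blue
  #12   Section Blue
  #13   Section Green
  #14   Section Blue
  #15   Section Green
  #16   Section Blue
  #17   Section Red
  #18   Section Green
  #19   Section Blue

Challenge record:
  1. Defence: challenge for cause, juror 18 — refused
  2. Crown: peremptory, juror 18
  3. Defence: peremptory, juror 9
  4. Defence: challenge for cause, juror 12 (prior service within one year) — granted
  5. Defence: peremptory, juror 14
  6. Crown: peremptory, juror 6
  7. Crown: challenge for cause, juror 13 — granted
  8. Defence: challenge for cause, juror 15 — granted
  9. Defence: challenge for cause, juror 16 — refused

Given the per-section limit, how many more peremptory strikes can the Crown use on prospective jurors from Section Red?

Crown peremptories so far: #18, #6 — 2 of 2 used, 0 left overall.
Against Section Red: none yet — per-section cap 2 leaves 2.
Binding limit: min(0, 2) = 0.

0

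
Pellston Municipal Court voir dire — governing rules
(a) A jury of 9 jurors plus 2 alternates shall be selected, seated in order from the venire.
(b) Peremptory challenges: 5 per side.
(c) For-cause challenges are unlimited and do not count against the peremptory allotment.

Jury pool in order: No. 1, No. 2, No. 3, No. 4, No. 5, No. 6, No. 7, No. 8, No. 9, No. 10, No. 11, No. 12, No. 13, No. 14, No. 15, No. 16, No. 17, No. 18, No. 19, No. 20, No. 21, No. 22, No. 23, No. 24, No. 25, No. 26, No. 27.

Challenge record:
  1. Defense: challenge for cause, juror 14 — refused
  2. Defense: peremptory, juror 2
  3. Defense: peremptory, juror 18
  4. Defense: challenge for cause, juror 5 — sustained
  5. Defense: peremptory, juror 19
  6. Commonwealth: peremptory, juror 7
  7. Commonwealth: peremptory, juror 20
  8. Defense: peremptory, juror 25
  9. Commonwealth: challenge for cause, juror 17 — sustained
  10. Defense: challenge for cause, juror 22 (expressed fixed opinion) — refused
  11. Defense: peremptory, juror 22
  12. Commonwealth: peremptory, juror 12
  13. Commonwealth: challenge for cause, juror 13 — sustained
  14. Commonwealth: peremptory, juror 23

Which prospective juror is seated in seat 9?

Removed: #2, #5, #7, #12, #13, #17, #18, #19, #20, #22, #23, #25. (#14 stays — for-cause denied.)
Seating in order: seats 1–9 → #1, #3, #4, #6, #8, #9, #10, #11, #14; alternates → #15, #16.
So seat 9 is #14.

14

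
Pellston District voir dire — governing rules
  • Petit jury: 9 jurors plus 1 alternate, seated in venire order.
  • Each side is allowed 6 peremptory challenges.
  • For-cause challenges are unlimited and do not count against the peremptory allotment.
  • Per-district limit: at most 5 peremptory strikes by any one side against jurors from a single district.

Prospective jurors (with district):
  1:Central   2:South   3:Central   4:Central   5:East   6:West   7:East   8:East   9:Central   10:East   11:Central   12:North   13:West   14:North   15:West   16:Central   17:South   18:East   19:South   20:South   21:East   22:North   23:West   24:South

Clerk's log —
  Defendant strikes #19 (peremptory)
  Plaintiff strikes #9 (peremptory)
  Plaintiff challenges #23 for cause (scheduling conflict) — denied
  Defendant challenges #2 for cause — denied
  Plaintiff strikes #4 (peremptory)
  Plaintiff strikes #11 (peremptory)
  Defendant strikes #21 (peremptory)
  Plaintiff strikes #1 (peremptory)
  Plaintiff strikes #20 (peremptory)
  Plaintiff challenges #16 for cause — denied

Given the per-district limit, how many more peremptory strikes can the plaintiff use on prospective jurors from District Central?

1

Plaintiff peremptories so far: #9, #4, #11, #1, #20 — 5 of 6 used, 1 left overall.
Against District Central: #9, #4, #11, #1 — 4 used; per-district cap 5 leaves 1.
Binding limit: min(1, 1) = 1.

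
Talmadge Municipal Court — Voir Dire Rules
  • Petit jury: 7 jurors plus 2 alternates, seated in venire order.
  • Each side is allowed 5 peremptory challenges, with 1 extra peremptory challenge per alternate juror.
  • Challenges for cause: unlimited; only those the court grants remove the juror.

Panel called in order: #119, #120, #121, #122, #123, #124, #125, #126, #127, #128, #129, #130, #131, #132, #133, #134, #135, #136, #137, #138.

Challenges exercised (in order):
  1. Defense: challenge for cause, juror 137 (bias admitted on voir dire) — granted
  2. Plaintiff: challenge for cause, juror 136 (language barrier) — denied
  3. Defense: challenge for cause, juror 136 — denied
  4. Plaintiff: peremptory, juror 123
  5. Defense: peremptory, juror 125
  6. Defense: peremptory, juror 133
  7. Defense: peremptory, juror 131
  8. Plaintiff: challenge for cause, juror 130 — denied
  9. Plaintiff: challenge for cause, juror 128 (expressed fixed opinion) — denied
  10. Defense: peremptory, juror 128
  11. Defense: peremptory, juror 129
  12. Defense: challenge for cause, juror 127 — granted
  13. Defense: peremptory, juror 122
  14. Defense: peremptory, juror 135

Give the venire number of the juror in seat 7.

Removed: #122, #123, #125, #127, #128, #129, #131, #133, #135, #137. (#130, #136 stay — for-cause denied.)
Seating in order: seats 1–7 → #119, #120, #121, #124, #126, #130, #132; alternates → #134, #136.
So seat 7 is #132.

132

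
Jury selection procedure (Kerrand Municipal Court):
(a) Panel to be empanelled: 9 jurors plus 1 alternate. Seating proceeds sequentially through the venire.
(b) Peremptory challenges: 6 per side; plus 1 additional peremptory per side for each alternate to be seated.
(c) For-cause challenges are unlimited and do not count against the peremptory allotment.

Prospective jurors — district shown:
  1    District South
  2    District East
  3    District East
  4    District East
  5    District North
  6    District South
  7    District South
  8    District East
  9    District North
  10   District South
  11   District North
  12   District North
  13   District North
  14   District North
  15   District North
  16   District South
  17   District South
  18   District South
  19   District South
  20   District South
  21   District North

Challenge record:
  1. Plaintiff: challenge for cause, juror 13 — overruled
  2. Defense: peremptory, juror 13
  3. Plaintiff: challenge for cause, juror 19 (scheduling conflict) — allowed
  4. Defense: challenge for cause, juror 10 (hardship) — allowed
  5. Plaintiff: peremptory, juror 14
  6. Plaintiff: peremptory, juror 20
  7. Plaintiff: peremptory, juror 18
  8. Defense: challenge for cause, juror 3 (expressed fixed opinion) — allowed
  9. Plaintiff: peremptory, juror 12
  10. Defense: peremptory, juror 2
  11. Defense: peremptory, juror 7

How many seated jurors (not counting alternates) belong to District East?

2

Removed: #2, #3, #7, #10, #12, #13, #14, #18, #19, #20.
Seated jurors 1–9: #1, #4, #5, #6, #8, #9, #11, #15, #16 (alternates #17 not counted).
Of those, in District East: #4, #8 → 2.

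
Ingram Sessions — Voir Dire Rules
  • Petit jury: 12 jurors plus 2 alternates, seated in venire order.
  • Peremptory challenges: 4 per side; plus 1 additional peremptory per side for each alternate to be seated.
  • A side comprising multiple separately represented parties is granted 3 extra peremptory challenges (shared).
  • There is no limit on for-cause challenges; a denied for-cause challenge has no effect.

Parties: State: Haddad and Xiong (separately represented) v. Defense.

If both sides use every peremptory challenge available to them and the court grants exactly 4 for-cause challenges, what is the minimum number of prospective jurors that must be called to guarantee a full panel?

Seats to fill: 12 + 2 alternates = 14.
Peremptories — State: 4 + 1×2 + 3 = 9; Defense: 4 + 1×2 = 6; total 15.
For-cause removals: 4.
Minimum venire: 14 + 15 + 4 = 33.

33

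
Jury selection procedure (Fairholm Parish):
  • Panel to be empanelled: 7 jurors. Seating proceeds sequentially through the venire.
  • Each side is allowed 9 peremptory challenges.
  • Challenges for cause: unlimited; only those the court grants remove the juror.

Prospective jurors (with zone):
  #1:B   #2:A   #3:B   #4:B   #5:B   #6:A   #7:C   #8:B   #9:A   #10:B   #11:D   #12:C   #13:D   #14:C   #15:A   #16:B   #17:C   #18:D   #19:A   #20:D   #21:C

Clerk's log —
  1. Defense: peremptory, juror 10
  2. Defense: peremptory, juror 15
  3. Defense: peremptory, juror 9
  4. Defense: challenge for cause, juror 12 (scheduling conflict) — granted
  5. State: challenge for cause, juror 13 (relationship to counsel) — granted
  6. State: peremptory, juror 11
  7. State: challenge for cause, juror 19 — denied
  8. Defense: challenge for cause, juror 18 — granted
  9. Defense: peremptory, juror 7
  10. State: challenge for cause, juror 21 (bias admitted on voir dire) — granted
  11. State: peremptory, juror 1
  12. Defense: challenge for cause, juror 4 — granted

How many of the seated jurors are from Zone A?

Removed: #1, #4, #7, #9, #10, #11, #12, #13, #15, #18, #21.
Seated jurors 1–7: #2, #3, #5, #6, #8, #14, #16.
Of those, in Zone A: #2, #6 → 2.

2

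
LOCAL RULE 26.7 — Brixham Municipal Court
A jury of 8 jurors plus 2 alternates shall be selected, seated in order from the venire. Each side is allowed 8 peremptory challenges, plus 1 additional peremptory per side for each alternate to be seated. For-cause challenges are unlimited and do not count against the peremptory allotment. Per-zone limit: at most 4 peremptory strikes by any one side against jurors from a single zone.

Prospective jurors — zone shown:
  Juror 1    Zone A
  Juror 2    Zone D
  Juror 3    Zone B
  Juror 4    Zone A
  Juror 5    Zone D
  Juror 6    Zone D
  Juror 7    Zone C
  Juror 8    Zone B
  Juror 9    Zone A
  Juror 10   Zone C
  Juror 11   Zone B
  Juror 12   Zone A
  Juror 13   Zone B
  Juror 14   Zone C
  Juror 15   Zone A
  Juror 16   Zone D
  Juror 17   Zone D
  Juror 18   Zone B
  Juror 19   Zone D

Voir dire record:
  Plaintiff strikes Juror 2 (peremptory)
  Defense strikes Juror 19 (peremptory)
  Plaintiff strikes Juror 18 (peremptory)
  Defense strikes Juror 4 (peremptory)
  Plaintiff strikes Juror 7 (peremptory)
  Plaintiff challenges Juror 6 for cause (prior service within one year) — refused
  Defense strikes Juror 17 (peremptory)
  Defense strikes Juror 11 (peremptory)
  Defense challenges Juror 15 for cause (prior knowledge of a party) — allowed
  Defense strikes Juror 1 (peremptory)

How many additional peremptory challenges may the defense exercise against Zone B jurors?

Defense peremptories so far: #19, #4, #17, #11, #1 — 5 of 10 used, 5 left overall.
Against Zone B: #11 — 1 used; per-zone cap 4 leaves 3.
Binding limit: min(5, 3) = 3.

3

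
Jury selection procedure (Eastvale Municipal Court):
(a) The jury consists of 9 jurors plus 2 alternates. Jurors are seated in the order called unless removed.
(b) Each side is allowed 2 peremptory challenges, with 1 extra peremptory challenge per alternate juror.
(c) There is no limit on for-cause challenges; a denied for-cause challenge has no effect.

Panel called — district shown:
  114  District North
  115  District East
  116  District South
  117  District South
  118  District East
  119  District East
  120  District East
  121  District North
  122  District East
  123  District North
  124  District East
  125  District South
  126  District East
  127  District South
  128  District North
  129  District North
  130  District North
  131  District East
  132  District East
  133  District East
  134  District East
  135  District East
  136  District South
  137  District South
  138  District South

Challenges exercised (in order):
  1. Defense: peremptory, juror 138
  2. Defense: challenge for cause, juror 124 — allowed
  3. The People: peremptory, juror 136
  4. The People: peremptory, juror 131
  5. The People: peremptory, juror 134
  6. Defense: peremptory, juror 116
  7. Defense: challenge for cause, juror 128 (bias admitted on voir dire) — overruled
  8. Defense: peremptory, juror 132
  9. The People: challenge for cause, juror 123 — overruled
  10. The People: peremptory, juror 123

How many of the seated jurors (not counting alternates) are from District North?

Removed: #116, #123, #124, #131, #132, #134, #136, #138.
Seated jurors 1–9: #114, #115, #117, #118, #119, #120, #121, #122, #125 (alternates #126, #127 not counted).
Of those, in District North: #114, #121 → 2.

2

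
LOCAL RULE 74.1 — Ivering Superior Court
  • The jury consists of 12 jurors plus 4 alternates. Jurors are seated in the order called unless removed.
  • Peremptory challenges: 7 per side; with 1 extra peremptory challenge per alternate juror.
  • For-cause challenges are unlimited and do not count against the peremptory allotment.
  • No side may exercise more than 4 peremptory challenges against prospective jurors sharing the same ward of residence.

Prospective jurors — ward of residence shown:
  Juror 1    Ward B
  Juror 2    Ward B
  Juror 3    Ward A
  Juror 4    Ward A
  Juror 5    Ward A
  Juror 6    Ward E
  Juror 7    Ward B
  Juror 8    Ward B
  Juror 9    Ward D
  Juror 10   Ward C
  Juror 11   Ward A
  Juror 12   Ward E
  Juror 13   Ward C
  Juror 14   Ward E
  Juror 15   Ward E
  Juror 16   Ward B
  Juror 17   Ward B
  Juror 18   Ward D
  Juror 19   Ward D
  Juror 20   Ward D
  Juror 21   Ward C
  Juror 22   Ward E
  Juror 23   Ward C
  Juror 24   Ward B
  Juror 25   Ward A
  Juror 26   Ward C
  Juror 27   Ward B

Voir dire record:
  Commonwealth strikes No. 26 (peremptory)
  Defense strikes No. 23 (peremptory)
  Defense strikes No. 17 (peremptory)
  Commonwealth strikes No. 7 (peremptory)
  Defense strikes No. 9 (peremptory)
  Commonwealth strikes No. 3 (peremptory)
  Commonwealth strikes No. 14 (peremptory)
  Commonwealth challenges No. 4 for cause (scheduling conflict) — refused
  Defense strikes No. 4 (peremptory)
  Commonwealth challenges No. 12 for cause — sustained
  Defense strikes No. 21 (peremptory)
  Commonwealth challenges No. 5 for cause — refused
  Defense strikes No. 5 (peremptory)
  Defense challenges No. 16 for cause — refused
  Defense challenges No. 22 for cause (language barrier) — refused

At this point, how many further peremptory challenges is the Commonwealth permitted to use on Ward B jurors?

Commonwealth peremptories so far: #26, #7, #3, #14 — 4 of 11 used, 7 left overall.
Against Ward B: #7 — 1 used; per-ward cap 4 leaves 3.
Binding limit: min(7, 3) = 3.

3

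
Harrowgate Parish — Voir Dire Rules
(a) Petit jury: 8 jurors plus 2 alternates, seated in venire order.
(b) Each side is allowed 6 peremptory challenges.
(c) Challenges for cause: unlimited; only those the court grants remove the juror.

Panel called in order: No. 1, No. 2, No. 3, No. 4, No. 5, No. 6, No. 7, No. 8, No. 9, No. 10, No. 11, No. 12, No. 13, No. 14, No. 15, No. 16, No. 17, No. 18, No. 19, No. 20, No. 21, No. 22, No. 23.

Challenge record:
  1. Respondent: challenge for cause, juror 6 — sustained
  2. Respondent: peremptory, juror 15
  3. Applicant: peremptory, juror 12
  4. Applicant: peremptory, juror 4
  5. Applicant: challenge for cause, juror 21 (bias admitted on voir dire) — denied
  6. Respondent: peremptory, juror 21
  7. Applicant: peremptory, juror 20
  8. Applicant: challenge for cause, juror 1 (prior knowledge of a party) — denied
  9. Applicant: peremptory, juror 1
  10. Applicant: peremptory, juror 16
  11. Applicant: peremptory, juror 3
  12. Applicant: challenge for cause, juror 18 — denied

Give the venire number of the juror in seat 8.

13

Removed: #1, #3, #4, #6, #12, #15, #16, #20, #21. (#18 stays — for-cause denied.)
Seating in order: seats 1–8 → #2, #5, #7, #8, #9, #10, #11, #13; alternates → #14, #17.
So seat 8 is #13.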